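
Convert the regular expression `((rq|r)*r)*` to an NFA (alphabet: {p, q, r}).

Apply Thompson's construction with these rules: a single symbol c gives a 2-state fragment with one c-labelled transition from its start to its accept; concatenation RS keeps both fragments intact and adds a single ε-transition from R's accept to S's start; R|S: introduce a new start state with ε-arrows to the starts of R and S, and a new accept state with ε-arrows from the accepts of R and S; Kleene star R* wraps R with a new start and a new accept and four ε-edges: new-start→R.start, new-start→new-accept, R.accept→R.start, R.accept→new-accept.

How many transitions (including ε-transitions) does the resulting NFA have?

By structural recursion:
Each of the 4 symbol leaves contributes 1 transition (1 symbol, 0 ε).
  rq — 3 transitions (2 symbol, 1 ε)
  rq|r — 8 transitions (3 symbol, 5 ε)
  (rq|r)* — 12 transitions (3 symbol, 9 ε)
  (rq|r)*r — 14 transitions (4 symbol, 10 ε)
  ((rq|r)*r)* — 18 transitions (4 symbol, 14 ε)

18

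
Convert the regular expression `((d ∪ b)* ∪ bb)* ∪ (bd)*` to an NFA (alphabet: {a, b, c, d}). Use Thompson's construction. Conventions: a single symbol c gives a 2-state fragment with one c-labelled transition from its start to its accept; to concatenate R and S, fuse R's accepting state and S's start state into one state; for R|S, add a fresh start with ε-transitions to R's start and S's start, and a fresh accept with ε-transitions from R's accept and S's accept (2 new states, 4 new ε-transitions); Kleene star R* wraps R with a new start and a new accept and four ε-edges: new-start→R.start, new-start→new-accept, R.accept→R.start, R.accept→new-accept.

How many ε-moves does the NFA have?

24

Recursing over subexpressions:
Each of the 6 symbol leaves contributes 0 ε-transitions.
  d ∪ b → 4 ε-transitions
  (d ∪ b)* → 8 ε-transitions
  bb → 0 ε-transitions
  (d ∪ b)* ∪ bb → 12 ε-transitions
  ((d ∪ b)* ∪ bb)* → 16 ε-transitions
  bd → 0 ε-transitions
  (bd)* → 4 ε-transitions
  ((d ∪ b)* ∪ bb)* ∪ (bd)* → 24 ε-transitions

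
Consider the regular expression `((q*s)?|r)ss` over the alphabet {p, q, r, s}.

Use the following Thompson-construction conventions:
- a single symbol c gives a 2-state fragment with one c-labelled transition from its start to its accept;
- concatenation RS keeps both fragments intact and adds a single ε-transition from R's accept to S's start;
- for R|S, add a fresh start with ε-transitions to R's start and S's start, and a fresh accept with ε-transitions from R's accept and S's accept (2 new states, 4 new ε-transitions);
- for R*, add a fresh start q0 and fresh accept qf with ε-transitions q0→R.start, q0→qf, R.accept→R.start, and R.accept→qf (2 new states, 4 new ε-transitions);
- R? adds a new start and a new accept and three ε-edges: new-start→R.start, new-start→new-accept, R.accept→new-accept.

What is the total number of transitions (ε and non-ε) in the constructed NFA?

19

Building bottom-up:
Each of the 5 symbol leaves contributes 1 transition (1 symbol, 0 ε).
  q* → 5 transitions (1 symbol, 4 ε)
  q*s → 7 transitions (2 symbol, 5 ε)
  (q*s)? → 10 transitions (2 symbol, 8 ε)
  (q*s)?|r → 15 transitions (3 symbol, 12 ε)
  ((q*s)?|r)ss → 19 transitions (5 symbol, 14 ε)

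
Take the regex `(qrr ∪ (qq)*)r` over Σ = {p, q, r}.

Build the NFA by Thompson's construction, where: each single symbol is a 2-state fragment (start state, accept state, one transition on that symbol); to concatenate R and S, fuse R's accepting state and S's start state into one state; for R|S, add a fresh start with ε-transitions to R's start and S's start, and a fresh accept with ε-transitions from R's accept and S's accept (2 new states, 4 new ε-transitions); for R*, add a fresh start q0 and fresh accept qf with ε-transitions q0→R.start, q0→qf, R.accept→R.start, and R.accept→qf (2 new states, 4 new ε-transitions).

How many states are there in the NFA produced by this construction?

12

Recursing over subexpressions:
Each of the 6 symbol leaves contributes a 2-state fragment.
  qrr = 4 states
  qq = 3 states
  (qq)* = 5 states
  qrr ∪ (qq)* = 11 states
  (qrr ∪ (qq)*)r = 12 states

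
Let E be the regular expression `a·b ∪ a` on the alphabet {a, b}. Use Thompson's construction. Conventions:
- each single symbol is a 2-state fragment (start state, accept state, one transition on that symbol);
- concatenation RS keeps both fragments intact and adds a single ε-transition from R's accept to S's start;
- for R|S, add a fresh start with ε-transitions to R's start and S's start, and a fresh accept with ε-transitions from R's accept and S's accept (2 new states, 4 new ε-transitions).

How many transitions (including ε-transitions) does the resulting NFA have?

8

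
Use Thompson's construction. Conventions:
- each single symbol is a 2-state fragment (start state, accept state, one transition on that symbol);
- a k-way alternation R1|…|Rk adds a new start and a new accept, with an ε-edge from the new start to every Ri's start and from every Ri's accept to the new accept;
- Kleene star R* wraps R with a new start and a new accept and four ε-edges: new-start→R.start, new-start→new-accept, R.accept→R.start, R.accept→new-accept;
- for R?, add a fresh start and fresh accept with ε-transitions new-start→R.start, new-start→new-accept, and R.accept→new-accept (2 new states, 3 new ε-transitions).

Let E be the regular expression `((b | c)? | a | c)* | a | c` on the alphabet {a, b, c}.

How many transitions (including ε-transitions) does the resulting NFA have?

29

By structural recursion:
Each of the 6 symbol leaves contributes 1 transition (1 symbol, 0 ε).
  b | c : 6 transitions (2 symbol, 4 ε)
  (b | c)? : 9 transitions (2 symbol, 7 ε)
  (b | c)? | a | c : 17 transitions (4 symbol, 13 ε)
  ((b | c)? | a | c)* : 21 transitions (4 symbol, 17 ε)
  ((b | c)? | a | c)* | a | c : 29 transitions (6 symbol, 23 ε)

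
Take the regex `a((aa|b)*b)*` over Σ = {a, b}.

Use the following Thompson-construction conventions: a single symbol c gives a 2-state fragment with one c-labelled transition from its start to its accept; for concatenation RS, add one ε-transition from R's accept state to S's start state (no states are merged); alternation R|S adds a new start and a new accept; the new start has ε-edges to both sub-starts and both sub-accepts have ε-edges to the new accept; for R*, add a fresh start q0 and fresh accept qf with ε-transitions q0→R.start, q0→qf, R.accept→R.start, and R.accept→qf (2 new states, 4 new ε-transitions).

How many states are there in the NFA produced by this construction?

16

Recursing over subexpressions:
Each of the 5 symbol leaves contributes a 2-state fragment.
  aa = 4 states
  aa|b = 8 states
  (aa|b)* = 10 states
  (aa|b)*b = 12 states
  ((aa|b)*b)* = 14 states
  a((aa|b)*b)* = 16 states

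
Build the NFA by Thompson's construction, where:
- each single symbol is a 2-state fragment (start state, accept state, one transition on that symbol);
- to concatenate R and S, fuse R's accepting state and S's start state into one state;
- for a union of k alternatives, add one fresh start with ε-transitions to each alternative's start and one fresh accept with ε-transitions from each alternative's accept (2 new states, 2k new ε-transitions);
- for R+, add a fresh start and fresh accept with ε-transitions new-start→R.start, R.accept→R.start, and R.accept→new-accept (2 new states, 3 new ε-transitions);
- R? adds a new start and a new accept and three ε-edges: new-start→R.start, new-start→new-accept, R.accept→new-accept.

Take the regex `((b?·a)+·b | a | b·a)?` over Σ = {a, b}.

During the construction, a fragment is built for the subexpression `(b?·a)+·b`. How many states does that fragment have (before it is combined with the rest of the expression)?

8

Fragment for `(b?·a)+·b`:
Each of the 3 symbol leaves contributes a 2-state fragment.
  b? — 4 states
  b?·a — 5 states
  (b?·a)+ — 7 states
  (b?·a)+·b — 8 states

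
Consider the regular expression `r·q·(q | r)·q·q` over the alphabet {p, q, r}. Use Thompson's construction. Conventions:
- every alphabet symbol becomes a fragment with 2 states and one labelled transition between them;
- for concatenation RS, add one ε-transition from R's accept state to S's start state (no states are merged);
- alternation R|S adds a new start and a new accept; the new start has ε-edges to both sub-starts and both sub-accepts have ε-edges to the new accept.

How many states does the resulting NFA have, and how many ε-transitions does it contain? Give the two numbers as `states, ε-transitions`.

14, 8

Bottom-up over the parse tree:
Each of the 6 symbol leaves contributes 2 states and 0 ε-transitions.
  q | r — 6 states, 4 ε-transitions
  r·q·(q | r)·q·q — 14 states, 8 ε-transitions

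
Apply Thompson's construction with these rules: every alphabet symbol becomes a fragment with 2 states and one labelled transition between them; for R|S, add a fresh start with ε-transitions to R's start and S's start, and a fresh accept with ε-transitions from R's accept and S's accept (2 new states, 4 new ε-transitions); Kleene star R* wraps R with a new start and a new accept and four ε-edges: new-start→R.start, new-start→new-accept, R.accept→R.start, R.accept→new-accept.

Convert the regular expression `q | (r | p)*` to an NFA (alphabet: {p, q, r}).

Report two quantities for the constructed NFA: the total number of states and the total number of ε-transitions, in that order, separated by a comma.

12, 12

Building bottom-up:
Each of the 3 symbol leaves contributes 2 states and 0 ε-transitions.
  r | p : 6 states, 4 ε-transitions
  (r | p)* : 8 states, 8 ε-transitions
  q | (r | p)* : 12 states, 12 ε-transitions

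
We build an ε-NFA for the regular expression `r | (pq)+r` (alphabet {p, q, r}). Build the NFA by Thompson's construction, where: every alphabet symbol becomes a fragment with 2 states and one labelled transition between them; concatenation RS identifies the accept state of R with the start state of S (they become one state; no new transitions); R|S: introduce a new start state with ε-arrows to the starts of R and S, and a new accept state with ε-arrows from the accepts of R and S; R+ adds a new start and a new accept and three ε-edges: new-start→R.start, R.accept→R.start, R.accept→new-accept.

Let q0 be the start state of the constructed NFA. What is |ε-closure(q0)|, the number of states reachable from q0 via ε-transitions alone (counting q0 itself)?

4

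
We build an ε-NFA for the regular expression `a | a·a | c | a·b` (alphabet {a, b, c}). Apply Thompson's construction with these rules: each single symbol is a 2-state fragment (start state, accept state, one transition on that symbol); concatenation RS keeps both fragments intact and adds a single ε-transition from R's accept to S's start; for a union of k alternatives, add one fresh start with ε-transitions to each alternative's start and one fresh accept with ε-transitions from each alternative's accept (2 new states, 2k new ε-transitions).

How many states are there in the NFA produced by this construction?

14

Recursing over subexpressions:
Each of the 6 symbol leaves contributes a 2-state fragment.
  a·a — 4 states
  a·b — 4 states
  a | a·a | c | a·b — 14 states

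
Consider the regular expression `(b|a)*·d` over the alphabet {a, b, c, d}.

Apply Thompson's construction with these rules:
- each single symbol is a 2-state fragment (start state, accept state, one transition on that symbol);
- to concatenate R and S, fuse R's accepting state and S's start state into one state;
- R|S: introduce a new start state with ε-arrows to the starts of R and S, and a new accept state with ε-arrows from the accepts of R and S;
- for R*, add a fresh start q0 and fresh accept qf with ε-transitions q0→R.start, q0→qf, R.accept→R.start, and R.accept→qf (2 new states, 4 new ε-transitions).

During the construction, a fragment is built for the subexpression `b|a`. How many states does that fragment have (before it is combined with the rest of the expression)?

6

Fragment for `b|a`:
Each of the 2 symbol leaves contributes a 2-state fragment.
  b|a : 6 states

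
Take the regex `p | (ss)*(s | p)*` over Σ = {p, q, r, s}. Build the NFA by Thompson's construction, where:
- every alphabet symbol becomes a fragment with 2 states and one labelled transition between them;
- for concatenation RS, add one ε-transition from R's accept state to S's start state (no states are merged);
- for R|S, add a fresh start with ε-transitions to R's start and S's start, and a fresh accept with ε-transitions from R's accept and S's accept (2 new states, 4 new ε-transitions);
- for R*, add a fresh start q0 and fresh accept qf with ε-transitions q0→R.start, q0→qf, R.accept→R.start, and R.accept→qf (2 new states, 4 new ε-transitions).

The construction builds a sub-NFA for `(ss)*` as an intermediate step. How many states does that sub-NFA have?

Fragment for `(ss)*`:
Each of the 2 symbol leaves contributes a 2-state fragment.
  ss : 4 states
  (ss)* : 6 states

6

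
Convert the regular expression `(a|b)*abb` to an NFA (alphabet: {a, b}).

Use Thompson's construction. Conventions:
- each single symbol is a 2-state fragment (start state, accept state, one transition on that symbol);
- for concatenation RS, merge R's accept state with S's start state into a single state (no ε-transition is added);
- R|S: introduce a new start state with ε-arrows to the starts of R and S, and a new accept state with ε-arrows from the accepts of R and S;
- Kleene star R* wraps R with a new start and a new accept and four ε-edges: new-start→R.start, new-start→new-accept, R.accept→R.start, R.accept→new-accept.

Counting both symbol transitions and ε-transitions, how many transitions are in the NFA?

Recursing over subexpressions:
Each of the 5 symbol leaves contributes 1 transition (1 symbol, 0 ε).
  a|b — 6 transitions (2 symbol, 4 ε)
  (a|b)* — 10 transitions (2 symbol, 8 ε)
  (a|b)*abb — 13 transitions (5 symbol, 8 ε)

13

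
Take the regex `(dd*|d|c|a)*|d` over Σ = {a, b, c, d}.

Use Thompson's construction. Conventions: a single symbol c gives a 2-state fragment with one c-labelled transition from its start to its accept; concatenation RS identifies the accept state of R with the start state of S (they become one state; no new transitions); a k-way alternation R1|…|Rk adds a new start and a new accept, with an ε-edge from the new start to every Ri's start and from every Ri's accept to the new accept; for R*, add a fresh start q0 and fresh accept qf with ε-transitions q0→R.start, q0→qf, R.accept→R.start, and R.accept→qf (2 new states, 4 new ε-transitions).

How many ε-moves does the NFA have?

20

Per subexpression:
Each of the 6 symbol leaves contributes 0 ε-transitions.
  d* — 4 ε-transitions
  dd* — 4 ε-transitions
  dd*|d|c|a — 12 ε-transitions
  (dd*|d|c|a)* — 16 ε-transitions
  (dd*|d|c|a)*|d — 20 ε-transitions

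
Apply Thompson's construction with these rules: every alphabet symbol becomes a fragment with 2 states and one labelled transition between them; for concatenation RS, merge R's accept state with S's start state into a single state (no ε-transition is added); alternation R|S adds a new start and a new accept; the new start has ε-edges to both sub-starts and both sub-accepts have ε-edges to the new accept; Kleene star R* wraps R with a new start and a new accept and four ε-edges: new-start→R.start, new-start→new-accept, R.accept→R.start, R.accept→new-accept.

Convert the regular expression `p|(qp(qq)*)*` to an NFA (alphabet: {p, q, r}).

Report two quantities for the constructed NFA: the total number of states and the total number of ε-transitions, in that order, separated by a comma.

13, 12

By structural recursion:
Each of the 5 symbol leaves contributes 2 states and 0 ε-transitions.
  qq = 3 states, 0 ε-transitions
  (qq)* = 5 states, 4 ε-transitions
  qp(qq)* = 7 states, 4 ε-transitions
  (qp(qq)*)* = 9 states, 8 ε-transitions
  p|(qp(qq)*)* = 13 states, 12 ε-transitions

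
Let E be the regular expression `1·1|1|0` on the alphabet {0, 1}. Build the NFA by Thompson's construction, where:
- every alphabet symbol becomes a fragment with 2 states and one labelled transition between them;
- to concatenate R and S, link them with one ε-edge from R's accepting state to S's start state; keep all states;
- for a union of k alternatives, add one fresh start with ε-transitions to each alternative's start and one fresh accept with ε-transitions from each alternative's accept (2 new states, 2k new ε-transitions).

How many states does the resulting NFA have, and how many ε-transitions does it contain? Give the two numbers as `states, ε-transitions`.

Recursing over subexpressions:
Each of the 4 symbol leaves contributes 2 states and 0 ε-transitions.
  1·1 → 4 states, 1 ε-transition
  1·1|1|0 → 10 states, 7 ε-transitions

10, 7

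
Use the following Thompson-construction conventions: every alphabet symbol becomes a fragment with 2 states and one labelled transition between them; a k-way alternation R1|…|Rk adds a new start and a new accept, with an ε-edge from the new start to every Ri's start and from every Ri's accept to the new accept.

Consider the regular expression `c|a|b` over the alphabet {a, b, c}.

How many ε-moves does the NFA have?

Recursing over subexpressions:
Each of the 3 symbol leaves contributes 0 ε-transitions.
  c|a|b = 6 ε-transitions

6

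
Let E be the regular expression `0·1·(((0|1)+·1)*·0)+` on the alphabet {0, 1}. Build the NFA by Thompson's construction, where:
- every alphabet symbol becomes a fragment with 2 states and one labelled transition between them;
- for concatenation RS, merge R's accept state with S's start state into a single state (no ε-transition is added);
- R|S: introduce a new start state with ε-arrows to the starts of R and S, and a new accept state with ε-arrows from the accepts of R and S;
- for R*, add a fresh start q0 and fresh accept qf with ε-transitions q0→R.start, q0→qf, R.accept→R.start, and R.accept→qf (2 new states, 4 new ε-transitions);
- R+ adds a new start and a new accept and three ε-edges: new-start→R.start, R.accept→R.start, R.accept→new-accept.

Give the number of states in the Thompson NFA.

Recursing over subexpressions:
Each of the 6 symbol leaves contributes a 2-state fragment.
  0|1 = 6 states
  (0|1)+ = 8 states
  (0|1)+·1 = 9 states
  ((0|1)+·1)* = 11 states
  ((0|1)+·1)*·0 = 12 states
  (((0|1)+·1)*·0)+ = 14 states
  0·1·(((0|1)+·1)*·0)+ = 16 states

16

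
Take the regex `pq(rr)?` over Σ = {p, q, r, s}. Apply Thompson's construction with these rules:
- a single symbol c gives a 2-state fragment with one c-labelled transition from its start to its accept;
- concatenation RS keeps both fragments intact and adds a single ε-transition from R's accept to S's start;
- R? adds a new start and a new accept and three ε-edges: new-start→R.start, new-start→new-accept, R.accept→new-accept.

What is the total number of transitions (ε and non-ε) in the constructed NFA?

Recursing over subexpressions:
Each of the 4 symbol leaves contributes 1 transition (1 symbol, 0 ε).
  rr : 3 transitions (2 symbol, 1 ε)
  (rr)? : 6 transitions (2 symbol, 4 ε)
  pq(rr)? : 10 transitions (4 symbol, 6 ε)

10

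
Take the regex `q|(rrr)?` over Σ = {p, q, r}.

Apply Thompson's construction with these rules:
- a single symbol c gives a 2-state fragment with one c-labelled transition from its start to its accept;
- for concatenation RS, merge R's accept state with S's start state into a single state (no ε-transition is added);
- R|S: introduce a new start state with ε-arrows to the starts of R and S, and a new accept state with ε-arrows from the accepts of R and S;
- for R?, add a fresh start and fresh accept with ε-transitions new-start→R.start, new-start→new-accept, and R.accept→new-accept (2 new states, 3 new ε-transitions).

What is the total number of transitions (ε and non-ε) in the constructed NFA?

Recursing over subexpressions:
Each of the 4 symbol leaves contributes 1 transition (1 symbol, 0 ε).
  rrr → 3 transitions (3 symbol, 0 ε)
  (rrr)? → 6 transitions (3 symbol, 3 ε)
  q|(rrr)? → 11 transitions (4 symbol, 7 ε)

11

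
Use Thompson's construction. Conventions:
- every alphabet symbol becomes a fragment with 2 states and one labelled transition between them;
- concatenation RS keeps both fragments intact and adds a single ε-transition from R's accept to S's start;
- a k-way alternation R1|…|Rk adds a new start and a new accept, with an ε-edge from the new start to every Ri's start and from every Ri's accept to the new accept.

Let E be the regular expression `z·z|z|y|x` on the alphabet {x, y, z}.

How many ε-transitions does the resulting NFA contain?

9

Building bottom-up:
Each of the 5 symbol leaves contributes 0 ε-transitions.
  z·z = 1 ε-transition
  z·z|z|y|x = 9 ε-transitions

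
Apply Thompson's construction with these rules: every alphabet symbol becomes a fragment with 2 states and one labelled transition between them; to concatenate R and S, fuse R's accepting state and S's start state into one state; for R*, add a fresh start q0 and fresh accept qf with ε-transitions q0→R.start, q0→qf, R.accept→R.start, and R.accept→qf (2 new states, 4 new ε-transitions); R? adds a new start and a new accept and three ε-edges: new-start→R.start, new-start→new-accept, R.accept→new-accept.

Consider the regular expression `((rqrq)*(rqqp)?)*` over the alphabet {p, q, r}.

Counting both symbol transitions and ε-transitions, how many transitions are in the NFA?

Building bottom-up:
Each of the 8 symbol leaves contributes 1 transition (1 symbol, 0 ε).
  rqrq — 4 transitions (4 symbol, 0 ε)
  (rqrq)* — 8 transitions (4 symbol, 4 ε)
  rqqp — 4 transitions (4 symbol, 0 ε)
  (rqqp)? — 7 transitions (4 symbol, 3 ε)
  (rqrq)*(rqqp)? — 15 transitions (8 symbol, 7 ε)
  ((rqrq)*(rqqp)?)* — 19 transitions (8 symbol, 11 ε)

19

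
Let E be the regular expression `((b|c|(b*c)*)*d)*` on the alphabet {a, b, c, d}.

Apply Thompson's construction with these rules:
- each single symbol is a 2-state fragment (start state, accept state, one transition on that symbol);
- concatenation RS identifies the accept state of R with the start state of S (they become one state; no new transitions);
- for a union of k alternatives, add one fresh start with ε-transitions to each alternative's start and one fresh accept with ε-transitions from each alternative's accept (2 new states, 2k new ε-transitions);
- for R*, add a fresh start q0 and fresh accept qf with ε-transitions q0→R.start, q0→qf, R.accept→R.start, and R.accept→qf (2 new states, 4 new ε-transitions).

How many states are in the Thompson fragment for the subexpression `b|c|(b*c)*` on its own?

13

Fragment for `b|c|(b*c)*`:
Each of the 4 symbol leaves contributes a 2-state fragment.
  b* — 4 states
  b*c — 5 states
  (b*c)* — 7 states
  b|c|(b*c)* — 13 states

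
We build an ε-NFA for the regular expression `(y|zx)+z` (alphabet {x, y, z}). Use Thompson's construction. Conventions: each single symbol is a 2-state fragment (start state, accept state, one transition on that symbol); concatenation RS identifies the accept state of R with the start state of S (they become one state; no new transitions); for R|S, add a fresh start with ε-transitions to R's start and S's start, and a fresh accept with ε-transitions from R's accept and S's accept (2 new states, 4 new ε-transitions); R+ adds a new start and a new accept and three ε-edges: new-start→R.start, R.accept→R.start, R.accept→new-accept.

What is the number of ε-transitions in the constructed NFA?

By structural recursion:
Each of the 4 symbol leaves contributes 0 ε-transitions.
  zx = 0 ε-transitions
  y|zx = 4 ε-transitions
  (y|zx)+ = 7 ε-transitions
  (y|zx)+z = 7 ε-transitions

7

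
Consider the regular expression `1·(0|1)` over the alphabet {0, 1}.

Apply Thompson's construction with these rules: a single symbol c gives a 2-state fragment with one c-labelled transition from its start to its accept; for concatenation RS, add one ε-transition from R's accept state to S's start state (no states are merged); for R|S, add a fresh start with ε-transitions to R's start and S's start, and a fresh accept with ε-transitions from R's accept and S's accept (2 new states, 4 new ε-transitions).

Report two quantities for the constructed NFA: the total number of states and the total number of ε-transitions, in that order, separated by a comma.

8, 5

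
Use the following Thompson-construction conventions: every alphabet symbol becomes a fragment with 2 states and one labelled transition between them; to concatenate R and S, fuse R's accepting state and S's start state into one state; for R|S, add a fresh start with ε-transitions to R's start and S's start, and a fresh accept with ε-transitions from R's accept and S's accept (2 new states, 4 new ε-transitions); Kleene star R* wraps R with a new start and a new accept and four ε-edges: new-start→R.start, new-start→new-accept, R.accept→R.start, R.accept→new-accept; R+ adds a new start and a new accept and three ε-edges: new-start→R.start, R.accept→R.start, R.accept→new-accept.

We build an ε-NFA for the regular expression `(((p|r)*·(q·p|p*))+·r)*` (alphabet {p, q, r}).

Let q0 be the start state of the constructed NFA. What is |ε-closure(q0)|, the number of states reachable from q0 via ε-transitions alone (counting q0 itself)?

14

Let C(F) = |ε-closure(F.start)| within fragment F, and note whether F accepts ε. Symbol fragments have C = 1 and do not accept ε. Then:
  p|r → new start ε-reaches every alternative's start; none of them accept ε, so the new accept is not reached: |ε-closure| = 1 + 1 + 1 = 3
  (p|r)* → new start has ε-edges to the inner start and to the new accept, so |ε-closure| = 2 + 3 = 5
  q·p → |ε-closure| equals the left operand's closure size = 1 (its accept is not ε-reachable, so the closure stops there)
  p* → |ε-closure| = 1 (new start) + 1 (body) + 1 (new accept) = 3
  q·p|p* → |ε-closure| = 1 (new start) + (1 + 3) + 1 (new accept, since some branch ε-reaches its own accept) = 6
  (p|r)*·(q·p|p*) → the left operand accepts ε, so the closure extends into the next operand (the shared merged state is already counted); |ε-closure| = 5 + (6−1) = 10
  ((p|r)*·(q·p|p*))+ → new start ε-reaches the body's start; the body's accept is ε-reachable, so the new accept is too: |ε-closure| = 1 + 10 + 1 = 12
  ((p|r)*·(q·p|p*))+·r → the left operand accepts ε, so the closure extends into the next operand (the shared merged state is already counted); |ε-closure| = 12 + (1−1) = 12
  (((p|r)*·(q·p|p*))+·r)* → the star's fresh start ε-reaches both the body's start and the fresh accept: |ε-closure| = 2 + 12 = 14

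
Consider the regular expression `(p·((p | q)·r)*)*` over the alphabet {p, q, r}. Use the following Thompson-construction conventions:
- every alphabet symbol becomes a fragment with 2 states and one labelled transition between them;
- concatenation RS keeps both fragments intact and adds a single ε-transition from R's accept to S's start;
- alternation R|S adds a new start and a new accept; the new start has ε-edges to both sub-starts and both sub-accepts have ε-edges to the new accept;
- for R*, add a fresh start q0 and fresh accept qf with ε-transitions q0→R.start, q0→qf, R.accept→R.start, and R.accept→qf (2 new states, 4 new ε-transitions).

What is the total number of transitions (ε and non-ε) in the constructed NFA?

18

Building bottom-up:
Each of the 4 symbol leaves contributes 1 transition (1 symbol, 0 ε).
  p | q : 6 transitions (2 symbol, 4 ε)
  (p | q)·r : 8 transitions (3 symbol, 5 ε)
  ((p | q)·r)* : 12 transitions (3 symbol, 9 ε)
  p·((p | q)·r)* : 14 transitions (4 symbol, 10 ε)
  (p·((p | q)·r)*)* : 18 transitions (4 symbol, 14 ε)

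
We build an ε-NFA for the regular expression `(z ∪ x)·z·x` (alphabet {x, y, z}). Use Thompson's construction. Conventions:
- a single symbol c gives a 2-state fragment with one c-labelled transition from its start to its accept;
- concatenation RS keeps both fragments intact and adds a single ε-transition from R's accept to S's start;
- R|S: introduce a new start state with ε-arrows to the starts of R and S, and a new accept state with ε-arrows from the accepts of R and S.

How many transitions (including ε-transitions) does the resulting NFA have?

10

By structural recursion:
Each of the 4 symbol leaves contributes 1 transition (1 symbol, 0 ε).
  z ∪ x → 6 transitions (2 symbol, 4 ε)
  (z ∪ x)·z·x → 10 transitions (4 symbol, 6 ε)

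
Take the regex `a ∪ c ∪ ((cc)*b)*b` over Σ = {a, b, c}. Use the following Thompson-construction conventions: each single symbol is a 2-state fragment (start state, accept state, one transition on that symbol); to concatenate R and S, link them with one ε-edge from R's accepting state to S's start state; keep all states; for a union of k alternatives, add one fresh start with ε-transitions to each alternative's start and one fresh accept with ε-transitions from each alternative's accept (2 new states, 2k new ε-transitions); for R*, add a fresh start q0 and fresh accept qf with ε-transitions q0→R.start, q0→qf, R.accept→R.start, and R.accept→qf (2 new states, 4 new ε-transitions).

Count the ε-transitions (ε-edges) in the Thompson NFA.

17

Per subexpression:
Each of the 6 symbol leaves contributes 0 ε-transitions.
  cc → 1 ε-transition
  (cc)* → 5 ε-transitions
  (cc)*b → 6 ε-transitions
  ((cc)*b)* → 10 ε-transitions
  ((cc)*b)*b → 11 ε-transitions
  a ∪ c ∪ ((cc)*b)*b → 17 ε-transitions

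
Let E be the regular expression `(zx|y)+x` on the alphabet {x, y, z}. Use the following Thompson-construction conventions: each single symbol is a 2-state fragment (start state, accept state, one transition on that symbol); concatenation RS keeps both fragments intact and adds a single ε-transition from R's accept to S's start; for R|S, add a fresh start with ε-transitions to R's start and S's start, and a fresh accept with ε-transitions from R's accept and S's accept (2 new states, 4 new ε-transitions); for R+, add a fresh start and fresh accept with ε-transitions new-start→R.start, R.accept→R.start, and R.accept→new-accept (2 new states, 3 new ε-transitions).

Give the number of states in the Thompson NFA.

12

Building bottom-up:
Each of the 4 symbol leaves contributes a 2-state fragment.
  zx — 4 states
  zx|y — 8 states
  (zx|y)+ — 10 states
  (zx|y)+x — 12 states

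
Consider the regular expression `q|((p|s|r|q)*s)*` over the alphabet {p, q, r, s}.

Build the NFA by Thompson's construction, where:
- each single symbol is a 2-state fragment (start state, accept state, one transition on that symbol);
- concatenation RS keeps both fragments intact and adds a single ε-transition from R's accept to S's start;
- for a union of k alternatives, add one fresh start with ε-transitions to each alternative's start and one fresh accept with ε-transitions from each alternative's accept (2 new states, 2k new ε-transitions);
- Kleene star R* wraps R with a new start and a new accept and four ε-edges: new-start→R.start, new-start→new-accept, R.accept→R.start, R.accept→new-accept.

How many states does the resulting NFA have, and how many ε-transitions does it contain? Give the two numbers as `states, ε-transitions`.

20, 21

Per subexpression:
Each of the 6 symbol leaves contributes 2 states and 0 ε-transitions.
  p|s|r|q : 10 states, 8 ε-transitions
  (p|s|r|q)* : 12 states, 12 ε-transitions
  (p|s|r|q)*s : 14 states, 13 ε-transitions
  ((p|s|r|q)*s)* : 16 states, 17 ε-transitions
  q|((p|s|r|q)*s)* : 20 states, 21 ε-transitions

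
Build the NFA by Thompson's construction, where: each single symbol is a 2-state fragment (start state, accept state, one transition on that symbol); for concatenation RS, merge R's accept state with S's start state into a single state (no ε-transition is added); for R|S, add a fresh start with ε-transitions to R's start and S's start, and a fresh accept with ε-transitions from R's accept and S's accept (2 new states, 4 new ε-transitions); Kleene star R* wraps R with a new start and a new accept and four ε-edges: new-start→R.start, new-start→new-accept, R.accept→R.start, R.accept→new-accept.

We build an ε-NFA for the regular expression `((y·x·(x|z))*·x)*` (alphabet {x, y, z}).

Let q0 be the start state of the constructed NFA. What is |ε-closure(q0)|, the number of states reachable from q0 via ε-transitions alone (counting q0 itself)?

5

Work bottom-up. For each fragment F, track |ε-closure(F.start)| and whether F's accept lies in that closure (i.e. whether F accepts ε). A single-symbol fragment has closure size 1 and does not accept ε.
  x|z — new start ε-reaches every alternative's start; none of them accept ε, so the new accept is not reached: |closure| = 1 + 1 + 1 = 3
  y·x·(x|z) — |closure| equals the left operand's closure size = 1 (its accept is not ε-reachable, so the closure stops there)
  (y·x·(x|z))* — the star's fresh start ε-reaches both the body's start and the fresh accept: |closure| = 2 + 1 = 3
  (y·x·(x|z))*·x — |closure| = 3 + (1−1) = 3 (closure spills across the concat boundary because the left factor accepts ε)
  ((y·x·(x|z))*·x)* — new start has ε-edges to the inner start and to the new accept, so |closure| = 2 + 3 = 5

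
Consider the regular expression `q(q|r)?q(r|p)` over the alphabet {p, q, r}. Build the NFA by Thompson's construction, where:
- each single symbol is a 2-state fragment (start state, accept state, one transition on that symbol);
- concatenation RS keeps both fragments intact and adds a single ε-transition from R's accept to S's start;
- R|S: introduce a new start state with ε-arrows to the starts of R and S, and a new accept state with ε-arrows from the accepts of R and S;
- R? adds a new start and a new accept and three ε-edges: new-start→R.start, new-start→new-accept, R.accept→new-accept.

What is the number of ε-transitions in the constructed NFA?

Per subexpression:
Each of the 6 symbol leaves contributes 0 ε-transitions.
  q|r = 4 ε-transitions
  (q|r)? = 7 ε-transitions
  r|p = 4 ε-transitions
  q(q|r)?q(r|p) = 14 ε-transitions

14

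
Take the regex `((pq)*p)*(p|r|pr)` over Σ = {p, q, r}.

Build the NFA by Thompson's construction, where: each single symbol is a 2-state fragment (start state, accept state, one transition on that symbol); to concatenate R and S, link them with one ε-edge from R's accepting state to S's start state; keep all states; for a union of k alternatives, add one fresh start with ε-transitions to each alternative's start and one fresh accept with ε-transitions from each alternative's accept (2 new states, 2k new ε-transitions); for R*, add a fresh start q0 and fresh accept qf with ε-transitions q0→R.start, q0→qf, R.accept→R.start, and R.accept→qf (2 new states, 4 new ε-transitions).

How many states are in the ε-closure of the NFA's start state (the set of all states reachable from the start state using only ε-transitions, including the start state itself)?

10

Work bottom-up. For each fragment F, track |ε-closure(F.start)| and whether F's accept lies in that closure (i.e. whether F accepts ε). A single-symbol fragment has closure size 1 and does not accept ε.
  pq — same as the first factor's closure: |closure| = 1
  (pq)* — |closure| = 1 (new start) + 1 (body) + 1 (new accept) = 3
  (pq)*p — the left operand accepts ε, so the closure extends into the next operand (via the concat ε-link); |closure| = 3 + 1 = 4
  ((pq)*p)* — new start has ε-edges to the inner start and to the new accept, so |closure| = 2 + 4 = 6
  pr — same as the first factor's closure: |closure| = 1
  p|r|pr — new start ε-reaches every alternative's start; none of them accept ε, so the new accept is not reached: |closure| = 1 + 1 + 1 + 1 = 4
  ((pq)*p)*(p|r|pr) — the left operand accepts ε, so the closure extends into the next operand (via the concat ε-link); |closure| = 6 + 4 = 10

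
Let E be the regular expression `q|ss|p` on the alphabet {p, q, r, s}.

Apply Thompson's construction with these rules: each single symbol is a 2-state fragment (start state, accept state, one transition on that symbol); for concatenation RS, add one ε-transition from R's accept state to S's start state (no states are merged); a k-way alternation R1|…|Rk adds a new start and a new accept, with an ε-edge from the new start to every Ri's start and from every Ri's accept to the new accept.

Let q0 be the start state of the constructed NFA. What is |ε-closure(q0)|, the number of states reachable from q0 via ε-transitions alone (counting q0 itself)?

Let C(F) = |ε-closure(F.start)| within fragment F, and note whether F accepts ε. Symbol fragments have C = 1 and do not accept ε. Then:
  ss → same as the first factor's closure: |ε-closure| = 1
  q|ss|p → |ε-closure| = 1 + 1 + 1 + 1 = 4 (the new accept is not ε-reachable since no branch accepts ε)

4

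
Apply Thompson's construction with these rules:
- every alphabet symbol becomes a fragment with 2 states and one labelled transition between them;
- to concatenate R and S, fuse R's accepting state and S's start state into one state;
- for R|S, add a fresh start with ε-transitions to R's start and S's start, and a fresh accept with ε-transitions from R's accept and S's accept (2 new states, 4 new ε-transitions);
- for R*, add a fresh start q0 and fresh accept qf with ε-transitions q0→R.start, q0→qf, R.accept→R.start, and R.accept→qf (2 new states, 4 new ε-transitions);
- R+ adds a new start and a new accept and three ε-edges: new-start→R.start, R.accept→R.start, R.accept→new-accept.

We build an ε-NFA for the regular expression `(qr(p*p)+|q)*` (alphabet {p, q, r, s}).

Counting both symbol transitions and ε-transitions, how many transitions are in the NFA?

Bottom-up over the parse tree:
Each of the 5 symbol leaves contributes 1 transition (1 symbol, 0 ε).
  p* : 5 transitions (1 symbol, 4 ε)
  p*p : 6 transitions (2 symbol, 4 ε)
  (p*p)+ : 9 transitions (2 symbol, 7 ε)
  qr(p*p)+ : 11 transitions (4 symbol, 7 ε)
  qr(p*p)+|q : 16 transitions (5 symbol, 11 ε)
  (qr(p*p)+|q)* : 20 transitions (5 symbol, 15 ε)

20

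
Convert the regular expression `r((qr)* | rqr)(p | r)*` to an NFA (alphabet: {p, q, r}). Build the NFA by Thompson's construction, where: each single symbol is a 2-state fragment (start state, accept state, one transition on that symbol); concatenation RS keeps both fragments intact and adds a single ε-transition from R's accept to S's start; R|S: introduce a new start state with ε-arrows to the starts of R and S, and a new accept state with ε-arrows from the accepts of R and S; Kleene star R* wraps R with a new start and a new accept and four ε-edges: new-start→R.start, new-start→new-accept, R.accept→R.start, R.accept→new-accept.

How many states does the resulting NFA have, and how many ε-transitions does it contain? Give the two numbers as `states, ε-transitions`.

Building bottom-up:
Each of the 8 symbol leaves contributes 2 states and 0 ε-transitions.
  qr : 4 states, 1 ε-transition
  (qr)* : 6 states, 5 ε-transitions
  rqr : 6 states, 2 ε-transitions
  (qr)* | rqr : 14 states, 11 ε-transitions
  p | r : 6 states, 4 ε-transitions
  (p | r)* : 8 states, 8 ε-transitions
  r((qr)* | rqr)(p | r)* : 24 states, 21 ε-transitions

24, 21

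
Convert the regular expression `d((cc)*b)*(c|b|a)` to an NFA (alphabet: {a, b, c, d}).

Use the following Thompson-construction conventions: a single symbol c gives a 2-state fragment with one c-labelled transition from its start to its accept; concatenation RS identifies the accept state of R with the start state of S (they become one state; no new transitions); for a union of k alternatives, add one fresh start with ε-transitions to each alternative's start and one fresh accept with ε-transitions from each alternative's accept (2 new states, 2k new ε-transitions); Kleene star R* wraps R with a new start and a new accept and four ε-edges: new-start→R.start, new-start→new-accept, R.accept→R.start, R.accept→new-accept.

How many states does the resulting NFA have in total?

16

Recursing over subexpressions:
Each of the 7 symbol leaves contributes a 2-state fragment.
  cc — 3 states
  (cc)* — 5 states
  (cc)*b — 6 states
  ((cc)*b)* — 8 states
  c|b|a — 8 states
  d((cc)*b)*(c|b|a) — 16 states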